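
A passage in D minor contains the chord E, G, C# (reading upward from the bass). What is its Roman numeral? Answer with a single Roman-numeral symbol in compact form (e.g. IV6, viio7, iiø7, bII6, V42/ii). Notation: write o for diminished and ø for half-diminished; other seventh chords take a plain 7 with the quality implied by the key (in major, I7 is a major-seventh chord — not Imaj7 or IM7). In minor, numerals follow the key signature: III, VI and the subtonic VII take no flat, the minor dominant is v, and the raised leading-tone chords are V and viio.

Stacked in thirds the chord is C#-E-G: a diminished triad on C#.
In D minor, C# is the leading tone; the diatonic diminished triad there is viio.
With E in the bass the chord is in first inversion, so the figured bass is 6.

viio6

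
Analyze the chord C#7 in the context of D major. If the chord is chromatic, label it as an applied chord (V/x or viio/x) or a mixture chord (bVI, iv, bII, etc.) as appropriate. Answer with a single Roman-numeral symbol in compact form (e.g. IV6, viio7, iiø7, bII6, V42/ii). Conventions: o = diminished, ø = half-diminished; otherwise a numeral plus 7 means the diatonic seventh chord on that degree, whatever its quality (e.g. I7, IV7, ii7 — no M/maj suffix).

V7/iii

Stacked in thirds the chord is C#-E#-G#-B: a dominant seventh chord on C#.
C# is not a diatonic chord root with this quality in D major, but it lies a perfect fifth above F# (iii), so the chord functions as an applied dominant of iii.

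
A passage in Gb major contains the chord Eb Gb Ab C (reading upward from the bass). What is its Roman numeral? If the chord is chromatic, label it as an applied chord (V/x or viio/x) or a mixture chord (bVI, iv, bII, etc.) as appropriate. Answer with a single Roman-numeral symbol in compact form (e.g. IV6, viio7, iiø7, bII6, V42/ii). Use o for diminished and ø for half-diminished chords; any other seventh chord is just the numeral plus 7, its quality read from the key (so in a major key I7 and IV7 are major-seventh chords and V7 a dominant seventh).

V43/V

The pitches Ab-C-Eb-Gb form a dominant seventh chord rooted on Ab.
Ab is not a diatonic chord root with this quality in Gb major, but it lies a perfect fifth above Db (V), so the chord functions as an applied dominant of V.
With Eb in the bass the chord is in second inversion, so the figured bass is 43.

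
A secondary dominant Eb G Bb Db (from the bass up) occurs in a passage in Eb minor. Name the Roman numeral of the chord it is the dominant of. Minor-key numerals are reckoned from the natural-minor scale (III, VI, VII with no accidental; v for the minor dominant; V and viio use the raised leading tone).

The chord is a dominant seventh chord on Eb.
A dominant resolves down a perfect fifth: Eb → Ab. In Eb minor, Ab is scale degree 4, i.e. iv.

iv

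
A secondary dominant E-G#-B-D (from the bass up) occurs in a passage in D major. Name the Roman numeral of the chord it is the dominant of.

The chord is a dominant seventh chord on E.
A dominant resolves down a perfect fifth: E → A. In D major, A is scale degree 5, i.e. V.

V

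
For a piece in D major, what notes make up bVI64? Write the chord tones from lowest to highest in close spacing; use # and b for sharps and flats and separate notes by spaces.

F Bb D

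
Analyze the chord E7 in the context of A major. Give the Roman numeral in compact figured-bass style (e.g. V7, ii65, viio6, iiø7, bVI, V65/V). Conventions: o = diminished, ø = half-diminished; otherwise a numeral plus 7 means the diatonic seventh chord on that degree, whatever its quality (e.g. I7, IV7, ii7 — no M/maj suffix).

The pitches E-G#-B-D form a dominant seventh chord rooted on E.
E is scale degree 5 in A major, and a dominant seventh chord on that degree is written V7.

V7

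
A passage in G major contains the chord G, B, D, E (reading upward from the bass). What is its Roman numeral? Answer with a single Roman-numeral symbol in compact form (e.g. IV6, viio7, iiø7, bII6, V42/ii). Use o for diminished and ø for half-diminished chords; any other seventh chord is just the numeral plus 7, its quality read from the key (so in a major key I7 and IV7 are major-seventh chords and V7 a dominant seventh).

vi65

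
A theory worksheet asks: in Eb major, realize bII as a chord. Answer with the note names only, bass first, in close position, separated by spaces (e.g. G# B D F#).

Fb Ab Cb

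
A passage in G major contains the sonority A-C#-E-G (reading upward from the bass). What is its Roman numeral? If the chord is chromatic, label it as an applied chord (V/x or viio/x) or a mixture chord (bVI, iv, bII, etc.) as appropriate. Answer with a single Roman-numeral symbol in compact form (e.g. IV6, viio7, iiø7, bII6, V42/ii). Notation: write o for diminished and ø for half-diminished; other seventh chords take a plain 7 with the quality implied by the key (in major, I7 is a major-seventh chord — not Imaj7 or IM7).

V7/V

The pitches A-C#-E-G form a dominant seventh chord rooted on A.
A is not a diatonic chord root with this quality in G major, but it lies a perfect fifth above D (V), so the chord functions as an applied dominant of V.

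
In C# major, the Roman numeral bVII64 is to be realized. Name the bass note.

bVII in C# major has root B; the chord is B-D#-F#.
The figure 64 means second inversion — the fifth is in the bass.

F#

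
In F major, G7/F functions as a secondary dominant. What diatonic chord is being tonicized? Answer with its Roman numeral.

V

The chord is a dominant seventh chord on G.
A dominant resolves down a perfect fifth: G → C. In F major, C is scale degree 5, i.e. V.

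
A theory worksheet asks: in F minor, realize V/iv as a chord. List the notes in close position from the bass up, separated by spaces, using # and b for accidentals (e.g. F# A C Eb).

The slash means an applied dominant: we want the dominant of iv. In F minor, iv is Bb minor, and its dominant is built on F.
Building a major triad on F gives F-A-C.

F A C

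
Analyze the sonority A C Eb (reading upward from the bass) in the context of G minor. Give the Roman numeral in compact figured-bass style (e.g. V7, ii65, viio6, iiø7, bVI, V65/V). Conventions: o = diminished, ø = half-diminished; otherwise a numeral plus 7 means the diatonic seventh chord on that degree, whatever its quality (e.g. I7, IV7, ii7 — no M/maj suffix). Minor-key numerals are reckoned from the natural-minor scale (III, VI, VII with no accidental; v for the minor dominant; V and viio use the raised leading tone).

iio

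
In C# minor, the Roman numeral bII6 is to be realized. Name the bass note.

F#

bII in C# minor has root D; the chord is D-F#-A.
The figure 6 means first inversion — the third is in the bass.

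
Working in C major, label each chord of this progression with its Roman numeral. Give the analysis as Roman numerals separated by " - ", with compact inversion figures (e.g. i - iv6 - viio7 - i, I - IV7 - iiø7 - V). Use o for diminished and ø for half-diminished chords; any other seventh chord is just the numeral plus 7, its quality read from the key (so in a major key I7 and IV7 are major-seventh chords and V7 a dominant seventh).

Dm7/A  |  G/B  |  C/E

ii43 - V6 - I6

Dm7/A: root D is the supertonic; minor seventh chord there is ii43.
G/B: major triad on G = scale degree 5 → V6.
C/E has root C, degree 1 in C major, so I6.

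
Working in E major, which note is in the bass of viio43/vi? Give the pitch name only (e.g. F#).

F#

The applied chord viio43/vi is rooted on B#: B#-D#-F#-A.
The figure 43 means second inversion — the fifth is in the bass.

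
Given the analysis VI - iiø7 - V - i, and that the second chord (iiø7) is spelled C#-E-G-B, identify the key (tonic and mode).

The chord C#m7b5 is a half-diminished seventh chord rooted on C#; its label is iiø7.
Counting down one scale step from C# places the tonic on B; a half-diminished seventh chord on degree 2 is diatonic only in minor.

B minor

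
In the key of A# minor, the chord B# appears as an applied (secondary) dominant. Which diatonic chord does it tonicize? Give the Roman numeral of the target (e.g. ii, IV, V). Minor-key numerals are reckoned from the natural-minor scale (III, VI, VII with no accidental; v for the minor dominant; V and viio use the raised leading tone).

V

The chord is a major triad on B#.
A dominant resolves down a perfect fifth: B# → E#. In A# minor, E# is scale degree 5, i.e. V.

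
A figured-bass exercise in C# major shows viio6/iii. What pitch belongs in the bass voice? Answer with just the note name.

F##

The applied chord viio6/iii is rooted on D##: D##-F##-A#.
The figure 6 means first inversion — the third is in the bass.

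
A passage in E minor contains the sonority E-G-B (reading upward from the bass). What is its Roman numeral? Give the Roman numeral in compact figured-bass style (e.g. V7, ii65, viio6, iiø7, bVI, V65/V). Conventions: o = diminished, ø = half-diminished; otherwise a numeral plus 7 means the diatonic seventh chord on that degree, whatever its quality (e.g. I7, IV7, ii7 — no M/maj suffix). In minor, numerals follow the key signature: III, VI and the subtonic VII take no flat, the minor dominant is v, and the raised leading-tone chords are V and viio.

i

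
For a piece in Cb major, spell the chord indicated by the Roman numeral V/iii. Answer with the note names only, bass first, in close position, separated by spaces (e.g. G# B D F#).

Bb D F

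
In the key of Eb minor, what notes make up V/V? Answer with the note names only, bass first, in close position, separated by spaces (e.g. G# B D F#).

F A C

V/V is a secondary dominant — the dominant triad of V. V in Eb minor is Bb, so the applied chord's root is F, a perfect fifth above.
Building a major triad on F gives F-A-C.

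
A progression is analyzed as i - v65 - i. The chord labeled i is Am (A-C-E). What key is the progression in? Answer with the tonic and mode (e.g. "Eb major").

A minor

The chord Am is a minor triad rooted on A; its label is i.
If A is scale degree 1 and the mode makes that degree carry a minor triad, the tonic is A and the mode is minor.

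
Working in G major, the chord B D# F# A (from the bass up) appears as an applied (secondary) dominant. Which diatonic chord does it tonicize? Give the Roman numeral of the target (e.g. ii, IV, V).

The chord is a dominant seventh chord on B.
A dominant resolves down a perfect fifth: B → E. In G major, E is scale degree 6, i.e. vi.

vi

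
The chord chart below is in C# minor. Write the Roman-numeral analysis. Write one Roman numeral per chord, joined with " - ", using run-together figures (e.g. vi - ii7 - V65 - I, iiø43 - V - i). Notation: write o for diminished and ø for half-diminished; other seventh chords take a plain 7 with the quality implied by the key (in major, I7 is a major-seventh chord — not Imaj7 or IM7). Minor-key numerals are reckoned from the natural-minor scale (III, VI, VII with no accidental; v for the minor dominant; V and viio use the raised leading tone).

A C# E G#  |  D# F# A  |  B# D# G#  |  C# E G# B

VI7 - iio - V6 - i7

A-C#-E-G# has root A, degree 6 in C# minor, so VI7.
D#-F#-A has root D#, degree 2 in C# minor, so iio.
B#-D#-G# has root G#, degree 5 in C# minor, so V6.
C#-E-G#-B has root C#, degree 1 in C# minor, so i7.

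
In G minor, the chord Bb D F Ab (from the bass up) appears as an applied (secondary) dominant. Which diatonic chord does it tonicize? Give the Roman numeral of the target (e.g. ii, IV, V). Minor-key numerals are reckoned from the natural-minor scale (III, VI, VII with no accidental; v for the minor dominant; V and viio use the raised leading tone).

The chord is a dominant seventh chord on Bb.
A dominant resolves down a perfect fifth: Bb → Eb. In G minor, Eb is scale degree 6, i.e. VI.

VI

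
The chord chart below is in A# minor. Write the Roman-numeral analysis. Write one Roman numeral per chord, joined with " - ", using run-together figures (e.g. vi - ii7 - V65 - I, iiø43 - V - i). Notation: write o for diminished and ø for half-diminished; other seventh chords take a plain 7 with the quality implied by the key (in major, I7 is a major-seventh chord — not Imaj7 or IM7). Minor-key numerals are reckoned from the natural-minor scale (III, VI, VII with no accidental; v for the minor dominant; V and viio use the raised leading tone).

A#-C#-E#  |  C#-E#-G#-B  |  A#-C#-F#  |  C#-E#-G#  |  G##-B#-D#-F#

A#-C#-E#: minor triad on A# = scale degree 1 → i.
C#-E#-G#-B is the secondary dominant of VI (dominant seventh chord on C#): V7/VI.
A#-C#-F#: major triad on F# = scale degree 6 → VI6.
C#-E#-G#: root C# is the mediant; major triad there is III.
G##-B#-D#-F#: fully diminished seventh chord on G## = scale degree 7 → viio7.

i - V7/VI - VI6 - III - viio7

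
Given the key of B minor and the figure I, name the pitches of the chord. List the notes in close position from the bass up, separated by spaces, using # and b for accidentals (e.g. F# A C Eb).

B D# F#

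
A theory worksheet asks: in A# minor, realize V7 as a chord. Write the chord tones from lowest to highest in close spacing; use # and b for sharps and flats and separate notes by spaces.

E# G## B# D#

In A# minor, the dominant is E#. The dominant is major (leading tone raised), so V is a dominant seventh chord.
That chord is spelled E#-G##-B#-D#.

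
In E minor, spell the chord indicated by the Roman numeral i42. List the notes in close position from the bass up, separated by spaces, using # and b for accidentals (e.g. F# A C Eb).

D E G B

The numeral's case and figure indicate a minor seventh chord. In E minor its root, the tonic, is E.
That chord is spelled E-G-B-D.
With the 42 figure the chord is in third inversion; from the bass D upward in close position it reads D-E-G-B.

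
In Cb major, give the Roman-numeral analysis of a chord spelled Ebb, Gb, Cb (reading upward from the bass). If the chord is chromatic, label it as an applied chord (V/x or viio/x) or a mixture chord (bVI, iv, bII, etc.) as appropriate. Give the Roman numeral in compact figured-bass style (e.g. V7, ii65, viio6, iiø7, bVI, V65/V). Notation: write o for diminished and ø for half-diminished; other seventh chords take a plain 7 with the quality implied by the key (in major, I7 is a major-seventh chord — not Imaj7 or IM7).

The pitches Cb-Ebb-Gb form a minor triad rooted on Cb.
Cb is the first degree of Cb major. This is the minor tonic, borrowed from the parallel minor.
With Ebb in the bass the chord is in first inversion, so the figured bass is 6.

i6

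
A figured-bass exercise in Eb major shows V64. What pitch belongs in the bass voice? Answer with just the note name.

V in Eb major has root Bb; the chord is Bb-D-F.
The figure 64 means second inversion — the fifth is in the bass.

F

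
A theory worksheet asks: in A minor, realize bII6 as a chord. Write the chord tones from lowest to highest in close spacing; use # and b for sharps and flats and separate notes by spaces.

D F Bb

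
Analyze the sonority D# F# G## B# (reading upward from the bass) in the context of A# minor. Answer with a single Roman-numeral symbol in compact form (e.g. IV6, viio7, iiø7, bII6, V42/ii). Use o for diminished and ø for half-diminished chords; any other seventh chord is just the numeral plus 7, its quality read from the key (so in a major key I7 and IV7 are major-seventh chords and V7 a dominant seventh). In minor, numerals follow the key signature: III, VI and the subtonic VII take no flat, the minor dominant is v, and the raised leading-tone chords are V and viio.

Stacked in thirds the chord is G##-B#-D#-F#: a fully diminished seventh chord on G##.
In A# minor, G## is the leading tone; the diatonic fully diminished seventh chord there is viio7.
With D# in the bass the chord is in second inversion, so the figured bass is 43.

viio43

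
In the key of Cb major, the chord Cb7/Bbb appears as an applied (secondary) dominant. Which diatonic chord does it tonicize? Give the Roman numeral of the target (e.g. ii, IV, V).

The chord is a dominant seventh chord on Cb.
A dominant resolves down a perfect fifth: Cb → Fb. In Cb major, Fb is scale degree 4, i.e. IV.

IV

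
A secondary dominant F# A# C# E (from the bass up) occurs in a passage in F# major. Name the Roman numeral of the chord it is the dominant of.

IV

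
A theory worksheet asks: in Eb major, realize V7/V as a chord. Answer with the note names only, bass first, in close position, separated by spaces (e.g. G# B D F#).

The slash means an applied dominant: we want the dominant of V. In Eb major, V is Bb major, and its dominant is built on F.
Building a dominant seventh chord on F gives F-A-C-Eb.

F A C Eb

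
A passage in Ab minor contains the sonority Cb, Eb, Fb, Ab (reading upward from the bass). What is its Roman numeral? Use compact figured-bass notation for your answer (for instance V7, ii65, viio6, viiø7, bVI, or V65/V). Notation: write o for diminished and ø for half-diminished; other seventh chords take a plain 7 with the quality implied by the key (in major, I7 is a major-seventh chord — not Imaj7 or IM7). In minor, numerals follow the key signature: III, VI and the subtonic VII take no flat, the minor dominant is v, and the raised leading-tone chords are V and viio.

The pitches Fb-Ab-Cb-Eb form a major seventh chord rooted on Fb.
In Ab minor, Fb is the submediant; the diatonic major seventh chord there is VI7.
With Cb in the bass the chord is in second inversion, so the figured bass is 43.

VI43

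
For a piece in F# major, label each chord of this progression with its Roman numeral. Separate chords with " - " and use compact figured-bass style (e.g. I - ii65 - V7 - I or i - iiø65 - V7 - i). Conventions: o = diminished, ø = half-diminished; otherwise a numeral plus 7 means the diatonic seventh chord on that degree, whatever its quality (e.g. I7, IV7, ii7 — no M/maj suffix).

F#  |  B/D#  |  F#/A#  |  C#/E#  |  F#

F#: root F# is the tonic; major triad there is I.
B/D#: major triad on B = scale degree 4 → IV6.
F#/A#: root F# is the tonic; major triad there is I6.
C#/E#: root C# is the dominant; major triad there is V6.
F#: root F# is the tonic; major triad there is I.

I - IV6 - I6 - V6 - I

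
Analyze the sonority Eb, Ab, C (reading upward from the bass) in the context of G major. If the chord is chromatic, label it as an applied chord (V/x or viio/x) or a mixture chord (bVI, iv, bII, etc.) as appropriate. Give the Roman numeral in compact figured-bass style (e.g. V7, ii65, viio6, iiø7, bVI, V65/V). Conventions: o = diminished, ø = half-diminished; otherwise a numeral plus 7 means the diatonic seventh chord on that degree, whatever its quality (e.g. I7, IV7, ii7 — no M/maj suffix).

bII64

The pitches Ab-C-Eb form a major triad rooted on Ab.
Ab is the lowered second degree of G major (diatonic 2 would be A). This is the Neapolitan chord — a major triad on the lowered second degree.
With Eb in the bass the chord is in second inversion, so the figured bass is 64.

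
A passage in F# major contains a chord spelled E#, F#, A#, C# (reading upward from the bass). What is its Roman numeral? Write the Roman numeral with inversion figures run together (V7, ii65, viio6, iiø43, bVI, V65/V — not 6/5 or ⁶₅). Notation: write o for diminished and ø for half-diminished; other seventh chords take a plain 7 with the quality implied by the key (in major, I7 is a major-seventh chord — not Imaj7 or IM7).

I42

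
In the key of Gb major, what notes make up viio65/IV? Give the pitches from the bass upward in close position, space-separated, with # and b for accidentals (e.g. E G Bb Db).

Db Fb Abb Bb

The slash marks an applied leading-tone chord: viio of IV. In Gb major, IV is Cb, so the leading tone to it is Bb, a half step below.
Building a fully diminished seventh chord on Bb gives Bb-Db-Fb-Abb.
The figured bass 65 indicates first inversion, placing the third (Db) in the bass: Db-Fb-Abb-Bb.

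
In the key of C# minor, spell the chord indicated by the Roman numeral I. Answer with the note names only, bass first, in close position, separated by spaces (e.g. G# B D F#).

C# E# G#

Scale degree 1 in C# minor is C#; here the chord built on it is altered to a major triad. I is the major tonic (Picardy third), borrowed from the parallel major.
So the chord is C#-E#-G#, a major triad.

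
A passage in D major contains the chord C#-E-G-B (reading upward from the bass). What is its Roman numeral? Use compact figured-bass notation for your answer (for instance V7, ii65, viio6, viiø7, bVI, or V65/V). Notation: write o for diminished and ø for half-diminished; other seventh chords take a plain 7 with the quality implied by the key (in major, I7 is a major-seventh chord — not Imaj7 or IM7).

Stacked in thirds the chord is C#-E-G-B: a half-diminished seventh chord on C#.
C# is scale degree 7 in D major, and a half-diminished seventh chord on that degree is written viiø7.

viiø7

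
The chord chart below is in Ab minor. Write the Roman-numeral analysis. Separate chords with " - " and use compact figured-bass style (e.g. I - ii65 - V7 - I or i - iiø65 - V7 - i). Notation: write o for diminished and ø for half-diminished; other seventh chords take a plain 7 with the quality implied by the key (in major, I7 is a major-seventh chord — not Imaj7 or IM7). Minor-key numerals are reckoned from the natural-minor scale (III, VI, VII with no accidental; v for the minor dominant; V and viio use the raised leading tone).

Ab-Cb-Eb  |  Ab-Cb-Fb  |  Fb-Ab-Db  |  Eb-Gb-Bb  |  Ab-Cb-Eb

i - VI6 - iv6 - v - i

Ab-Cb-Eb has root Ab, degree 1 in Ab minor, so i.
Ab-Cb-Fb: major triad on Fb = scale degree 6 → VI6.
Fb-Ab-Db has root Db, degree 4 in Ab minor, so iv6.
Eb-Gb-Bb has root Eb, degree 5 in Ab minor, so v.
Ab-Cb-Eb: root Ab is the tonic; minor triad there is i.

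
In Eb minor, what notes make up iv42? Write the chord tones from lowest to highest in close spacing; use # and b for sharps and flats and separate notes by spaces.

Gb Ab Cb Eb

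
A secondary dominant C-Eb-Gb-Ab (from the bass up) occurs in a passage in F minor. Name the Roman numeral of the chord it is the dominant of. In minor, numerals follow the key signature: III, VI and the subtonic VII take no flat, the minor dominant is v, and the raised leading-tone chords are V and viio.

VI

The chord is a dominant seventh chord on Ab.
A dominant resolves down a perfect fifth: Ab → Db. In F minor, Db is scale degree 6, i.e. VI.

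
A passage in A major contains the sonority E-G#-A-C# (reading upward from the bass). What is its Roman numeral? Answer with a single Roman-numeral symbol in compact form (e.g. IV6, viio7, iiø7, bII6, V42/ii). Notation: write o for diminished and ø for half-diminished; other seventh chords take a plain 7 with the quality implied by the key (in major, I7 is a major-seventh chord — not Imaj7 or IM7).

Stacked in thirds the chord is A-C#-E-G#: a major seventh chord on A.
In A major, A is the tonic; the diatonic major seventh chord there is I7.
With E in the bass the chord is in second inversion, so the figured bass is 43.

I43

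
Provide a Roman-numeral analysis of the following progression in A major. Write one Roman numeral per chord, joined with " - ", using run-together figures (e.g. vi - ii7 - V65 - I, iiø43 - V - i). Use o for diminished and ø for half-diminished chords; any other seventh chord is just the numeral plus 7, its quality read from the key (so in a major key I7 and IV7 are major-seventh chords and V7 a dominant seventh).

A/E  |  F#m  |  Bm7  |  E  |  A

I64 - vi - ii7 - V - I

A/E: major triad on A = scale degree 1 → I64.
F#m: minor triad on F# = scale degree 6 → vi.
Bm7 has root B, degree 2 in A major, so ii7.
E: major triad on E = scale degree 5 → V.
A has root A, degree 1 in A major, so I.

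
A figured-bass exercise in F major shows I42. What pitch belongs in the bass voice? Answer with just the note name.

I in F major has root F; the chord is F-A-C-E.
The figure 42 means third inversion — the seventh is in the bass.

E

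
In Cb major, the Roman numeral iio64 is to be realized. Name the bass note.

Abb

iio in Cb major has root Db; the chord is Db-Fb-Abb.
The figure 64 means second inversion — the fifth is in the bass.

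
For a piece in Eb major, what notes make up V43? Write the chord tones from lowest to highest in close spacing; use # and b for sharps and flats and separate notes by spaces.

F Ab Bb D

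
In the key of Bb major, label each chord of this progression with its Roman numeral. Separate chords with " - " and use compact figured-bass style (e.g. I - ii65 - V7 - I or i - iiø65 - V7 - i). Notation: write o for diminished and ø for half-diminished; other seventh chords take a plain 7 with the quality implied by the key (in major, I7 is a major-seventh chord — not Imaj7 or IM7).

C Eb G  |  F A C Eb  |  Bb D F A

C-Eb-G: minor triad on C = scale degree 2 → ii.
F-A-C-Eb: dominant seventh chord on F = scale degree 5 → V7.
Bb-D-F-A: major seventh chord on Bb = scale degree 1 → I7.

ii - V7 - I7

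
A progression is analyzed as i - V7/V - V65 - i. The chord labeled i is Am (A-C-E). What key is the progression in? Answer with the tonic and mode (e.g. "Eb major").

A minor

The chord Am is a minor triad rooted on A; its label is i.
If A is scale degree 1 and the mode makes that degree carry a minor triad, the tonic is A and the mode is minor.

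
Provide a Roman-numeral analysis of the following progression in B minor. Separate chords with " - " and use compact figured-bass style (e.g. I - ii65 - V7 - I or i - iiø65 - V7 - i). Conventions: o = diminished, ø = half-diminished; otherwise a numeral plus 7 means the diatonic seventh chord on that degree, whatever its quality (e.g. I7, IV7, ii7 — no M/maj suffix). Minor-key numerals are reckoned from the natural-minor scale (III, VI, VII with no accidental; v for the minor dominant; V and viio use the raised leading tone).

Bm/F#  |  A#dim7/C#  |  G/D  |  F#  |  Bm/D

i64 - viio65 - VI64 - V - i6

Bm/F#: root B is the tonic; minor triad there is i64.
A#dim7/C#: fully diminished seventh chord on A# = scale degree 7 → viio65.
G/D: major triad on G = scale degree 6 → VI64.
F# has root F#, degree 5 in B minor, so V.
Bm/D: root B is the tonic; minor triad there is i6.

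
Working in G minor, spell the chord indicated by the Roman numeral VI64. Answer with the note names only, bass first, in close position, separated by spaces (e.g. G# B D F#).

Bb Eb G

The numeral's case and figure indicate a major triad. In G minor its root, the submediant, is Eb.
Stacking thirds from Eb gives Eb-G-Bb.
The figured bass 64 indicates second inversion, placing the fifth (Bb) in the bass: Bb-Eb-G.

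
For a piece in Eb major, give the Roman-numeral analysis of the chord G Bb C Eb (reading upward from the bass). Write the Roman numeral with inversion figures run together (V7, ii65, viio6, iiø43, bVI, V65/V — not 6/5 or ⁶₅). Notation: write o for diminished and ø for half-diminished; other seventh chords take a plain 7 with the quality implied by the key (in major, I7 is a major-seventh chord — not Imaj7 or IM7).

vi43

The pitches C-Eb-G-Bb form a minor seventh chord rooted on C.
In Eb major, C is the submediant; the diatonic minor seventh chord there is vi7.
With G in the bass the chord is in second inversion, so the figured bass is 43.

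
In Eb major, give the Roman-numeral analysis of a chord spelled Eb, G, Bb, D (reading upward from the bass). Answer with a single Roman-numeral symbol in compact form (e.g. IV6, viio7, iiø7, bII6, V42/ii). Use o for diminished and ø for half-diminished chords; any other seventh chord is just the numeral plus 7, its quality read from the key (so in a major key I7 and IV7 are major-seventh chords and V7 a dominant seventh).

I7

The pitches Eb-G-Bb-D form a major seventh chord rooted on Eb.
In Eb major, Eb is the tonic; the diatonic major seventh chord there is I7.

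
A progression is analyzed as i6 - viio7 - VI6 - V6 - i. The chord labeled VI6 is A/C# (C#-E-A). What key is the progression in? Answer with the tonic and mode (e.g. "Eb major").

VI6 is given as C#-E-A — a major triad with root A.
VI6 on A implies A is the submediant; that puts the tonic at C#, and the uppercase numeral fits minor mode.

C# minor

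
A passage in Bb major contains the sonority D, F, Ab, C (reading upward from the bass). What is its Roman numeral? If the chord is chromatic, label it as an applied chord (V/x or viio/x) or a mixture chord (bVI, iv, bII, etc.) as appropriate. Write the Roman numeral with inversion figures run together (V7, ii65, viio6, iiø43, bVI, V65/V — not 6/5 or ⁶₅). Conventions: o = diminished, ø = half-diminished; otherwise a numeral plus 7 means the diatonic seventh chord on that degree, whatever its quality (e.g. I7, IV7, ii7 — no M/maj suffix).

viiø7/IV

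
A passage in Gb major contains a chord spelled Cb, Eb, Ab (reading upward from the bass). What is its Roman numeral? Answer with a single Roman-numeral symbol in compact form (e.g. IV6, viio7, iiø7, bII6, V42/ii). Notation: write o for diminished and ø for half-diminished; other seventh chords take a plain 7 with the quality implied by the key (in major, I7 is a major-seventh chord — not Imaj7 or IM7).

The pitches Ab-Cb-Eb form a minor triad rooted on Ab.
In Gb major, Ab is the supertonic; the diatonic minor triad there is ii.
With Cb in the bass the chord is in first inversion, so the figured bass is 6.

ii6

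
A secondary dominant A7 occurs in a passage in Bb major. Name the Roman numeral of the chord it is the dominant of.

iii

The chord is a dominant seventh chord on A.
A dominant resolves down a perfect fifth: A → D. In Bb major, D is scale degree 3, i.e. iii.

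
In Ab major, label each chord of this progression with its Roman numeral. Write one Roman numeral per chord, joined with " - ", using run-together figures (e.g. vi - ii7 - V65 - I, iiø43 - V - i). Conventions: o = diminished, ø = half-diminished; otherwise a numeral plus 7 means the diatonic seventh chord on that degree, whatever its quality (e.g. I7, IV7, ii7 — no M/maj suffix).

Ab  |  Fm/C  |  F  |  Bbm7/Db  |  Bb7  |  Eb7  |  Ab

Ab: major triad on Ab = scale degree 1 → I.
Fm/C has root F, degree 6 in Ab major, so vi64.
F is the secondary dominant of ii (major triad on F): V/ii.
Bbm7/Db: root Bb is the supertonic; minor seventh chord there is ii65.
Bb7: chromatic; Bb is V of V, so V7/V.
Eb7 has root Eb, degree 5 in Ab major, so V7.
Ab has root Ab, degree 1 in Ab major, so I.

I - vi64 - V/ii - ii65 - V7/V - V7 - I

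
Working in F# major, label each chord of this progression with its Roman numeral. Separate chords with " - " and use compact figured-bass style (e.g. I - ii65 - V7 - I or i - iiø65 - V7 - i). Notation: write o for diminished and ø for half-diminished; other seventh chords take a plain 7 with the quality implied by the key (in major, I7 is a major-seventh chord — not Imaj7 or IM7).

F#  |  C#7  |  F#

I - V7 - I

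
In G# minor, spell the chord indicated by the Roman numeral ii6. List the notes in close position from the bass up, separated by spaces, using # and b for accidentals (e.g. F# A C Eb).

C# E# A#

Scale degree 2 in G# minor is A#; here the chord built on it is altered to a minor triad. ii6 is the minor supertonic, borrowed from the parallel major (the Dorian ii).
So the chord is A#-C#-E#.
With the 6 figure the chord is in first inversion; from the bass C# upward in close position it reads C#-E#-A#.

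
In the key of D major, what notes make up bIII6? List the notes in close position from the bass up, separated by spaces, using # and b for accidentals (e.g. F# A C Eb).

A C F

Scale degree 3 in D major is F#; lowering it a half step gives F. bIII6 is a major triad on the lowered third degree, borrowed from the parallel minor.
So the chord is F-A-C, a major triad.
The figured bass 6 indicates first inversion, placing the third (A) in the bass: A-C-F.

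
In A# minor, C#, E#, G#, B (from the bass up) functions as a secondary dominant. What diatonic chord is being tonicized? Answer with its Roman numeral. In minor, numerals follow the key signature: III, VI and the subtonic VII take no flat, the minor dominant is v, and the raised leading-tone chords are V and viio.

The chord is a dominant seventh chord on C#.
A dominant resolves down a perfect fifth: C# → F#. In A# minor, F# is scale degree 6, i.e. VI.

VI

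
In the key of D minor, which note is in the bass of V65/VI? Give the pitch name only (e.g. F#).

The applied chord V65/VI is rooted on F: F-A-C-Eb.
The figure 65 means first inversion — the third is in the bass.

A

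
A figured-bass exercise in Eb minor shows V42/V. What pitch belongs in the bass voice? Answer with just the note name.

The applied chord V42/V is rooted on F: F-A-C-Eb.
The figure 42 means third inversion — the seventh is in the bass.

Eb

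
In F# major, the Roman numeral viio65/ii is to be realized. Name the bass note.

The applied chord viio65/ii is rooted on F##: F##-A#-C#-E.
The figure 65 means first inversion — the third is in the bass.

A#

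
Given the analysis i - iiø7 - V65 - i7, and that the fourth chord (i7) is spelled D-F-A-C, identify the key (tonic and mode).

D minor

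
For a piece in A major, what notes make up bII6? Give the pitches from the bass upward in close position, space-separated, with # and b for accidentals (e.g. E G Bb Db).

bII6 is the Neapolitan sixth — a major triad on the lowered second degree, here in its customary first inversion. In A major that root is Bb.
So the chord is Bb-D-F, a major triad.
The figured bass 6 indicates first inversion, placing the third (D) in the bass: D-F-Bb.

D F Bb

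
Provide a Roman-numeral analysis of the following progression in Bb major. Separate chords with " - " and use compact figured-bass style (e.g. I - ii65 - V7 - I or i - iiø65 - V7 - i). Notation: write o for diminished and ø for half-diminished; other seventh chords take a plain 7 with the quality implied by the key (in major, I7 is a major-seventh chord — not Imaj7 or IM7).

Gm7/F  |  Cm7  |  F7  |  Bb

Gm7/F: minor seventh chord on G = scale degree 6 → vi42.
Cm7: minor seventh chord on C = scale degree 2 → ii7.
F7 has root F, degree 5 in Bb major, so V7.
Bb has root Bb, degree 1 in Bb major, so I.

vi42 - ii7 - V7 - I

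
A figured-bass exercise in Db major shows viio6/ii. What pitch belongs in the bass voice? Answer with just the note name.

F

The applied chord viio6/ii is rooted on D: D-F-Ab.
The figure 6 means first inversion — the third is in the bass.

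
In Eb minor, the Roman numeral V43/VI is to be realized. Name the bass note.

Db

The applied chord V43/VI is rooted on Gb: Gb-Bb-Db-Fb.
The figure 43 means second inversion — the fifth is in the bass.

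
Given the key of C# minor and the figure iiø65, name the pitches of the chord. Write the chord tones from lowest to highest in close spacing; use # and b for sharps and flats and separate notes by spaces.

In C# minor, the supertonic is D#, and the diatonic chord built there is a half-diminished seventh chord.
That chord is spelled D#-F#-A-C#.
The figured bass 65 indicates first inversion, placing the third (F#) in the bass: F#-A-C#-D#.

F# A C# D#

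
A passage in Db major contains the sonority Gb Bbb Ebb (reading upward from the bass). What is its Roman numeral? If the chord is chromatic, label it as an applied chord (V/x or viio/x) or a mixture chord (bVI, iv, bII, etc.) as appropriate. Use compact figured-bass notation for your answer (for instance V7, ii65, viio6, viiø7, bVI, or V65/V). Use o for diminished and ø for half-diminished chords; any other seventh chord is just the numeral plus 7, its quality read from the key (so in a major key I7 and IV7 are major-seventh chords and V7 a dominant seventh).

The pitches Ebb-Gb-Bbb form a major triad rooted on Ebb.
Ebb is the lowered second degree of Db major (diatonic 2 would be Eb). This is the Neapolitan sixth — a major triad on the lowered second degree, here in its customary first inversion.
With Gb in the bass the chord is in first inversion, so the figured bass is 6.

bII6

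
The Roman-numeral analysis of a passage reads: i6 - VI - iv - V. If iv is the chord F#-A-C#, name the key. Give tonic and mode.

The anchor chord is a minor triad on F#, labeled iv.
iv on F# implies F# is the subdominant; that puts the tonic at C#, and the lowercase numeral fits minor mode.

C# minor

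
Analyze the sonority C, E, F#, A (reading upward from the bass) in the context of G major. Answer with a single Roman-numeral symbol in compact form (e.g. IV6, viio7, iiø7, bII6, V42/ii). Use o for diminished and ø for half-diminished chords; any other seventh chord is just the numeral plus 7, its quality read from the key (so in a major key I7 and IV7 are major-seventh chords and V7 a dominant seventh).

viiø43

Stacked in thirds the chord is F#-A-C-E: a half-diminished seventh chord on F#.
In G major, F# is the leading tone; the diatonic half-diminished seventh chord there is viiø7.
With C in the bass the chord is in second inversion, so the figured bass is 43.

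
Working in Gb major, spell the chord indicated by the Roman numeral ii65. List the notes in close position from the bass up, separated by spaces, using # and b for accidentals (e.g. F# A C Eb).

Cb Eb Gb Ab

In Gb major, scale degree 2 is Ab, and the diatonic chord built there is a minor seventh chord.
That chord is spelled Ab-Cb-Eb-Gb.
The figured bass 65 indicates first inversion, placing the third (Cb) in the bass: Cb-Eb-Gb-Ab.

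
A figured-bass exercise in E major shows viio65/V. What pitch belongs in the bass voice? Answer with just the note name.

C#

The applied chord viio65/V is rooted on A#: A#-C#-E-G.
The figure 65 means first inversion — the third is in the bass.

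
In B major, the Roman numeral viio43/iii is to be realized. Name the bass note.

G#

The applied chord viio43/iii is rooted on C##: C##-E#-G#-B.
The figure 43 means second inversion — the fifth is in the bass.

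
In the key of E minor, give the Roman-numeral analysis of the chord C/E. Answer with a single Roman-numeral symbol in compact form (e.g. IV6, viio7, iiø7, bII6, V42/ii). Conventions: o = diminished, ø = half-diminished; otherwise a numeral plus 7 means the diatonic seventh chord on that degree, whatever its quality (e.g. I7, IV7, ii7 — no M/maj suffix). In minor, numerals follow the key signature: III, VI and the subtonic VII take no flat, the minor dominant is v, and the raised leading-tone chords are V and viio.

VI6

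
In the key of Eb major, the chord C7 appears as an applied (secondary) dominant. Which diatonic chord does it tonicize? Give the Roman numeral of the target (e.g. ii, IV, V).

The chord is a dominant seventh chord on C.
A dominant resolves down a perfect fifth: C → F. In Eb major, F is scale degree 2, i.e. ii.

ii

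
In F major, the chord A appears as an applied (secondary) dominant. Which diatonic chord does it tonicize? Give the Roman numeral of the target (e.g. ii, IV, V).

vi

The chord is a major triad on A.
A dominant resolves down a perfect fifth: A → D. In F major, D is scale degree 6, i.e. vi.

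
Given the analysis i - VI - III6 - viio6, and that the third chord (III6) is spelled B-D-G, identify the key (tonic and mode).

E minor

The anchor chord is a major triad on G, labeled III6.
Counting down 2 scale steps from G places the tonic on E; a major triad on degree 3 is diatonic only in minor.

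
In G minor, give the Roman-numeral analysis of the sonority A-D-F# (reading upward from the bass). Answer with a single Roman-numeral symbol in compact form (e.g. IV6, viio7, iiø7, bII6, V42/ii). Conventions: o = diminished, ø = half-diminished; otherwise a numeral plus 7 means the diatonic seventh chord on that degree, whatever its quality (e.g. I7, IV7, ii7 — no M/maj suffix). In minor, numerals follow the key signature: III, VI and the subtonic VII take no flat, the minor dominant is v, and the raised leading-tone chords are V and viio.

V64

Stacked in thirds the chord is D-F#-A: a major triad on D.
D is scale degree 5 in G minor, and a major triad on that degree is written V.
With A in the bass the chord is in second inversion, so the figured bass is 64.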